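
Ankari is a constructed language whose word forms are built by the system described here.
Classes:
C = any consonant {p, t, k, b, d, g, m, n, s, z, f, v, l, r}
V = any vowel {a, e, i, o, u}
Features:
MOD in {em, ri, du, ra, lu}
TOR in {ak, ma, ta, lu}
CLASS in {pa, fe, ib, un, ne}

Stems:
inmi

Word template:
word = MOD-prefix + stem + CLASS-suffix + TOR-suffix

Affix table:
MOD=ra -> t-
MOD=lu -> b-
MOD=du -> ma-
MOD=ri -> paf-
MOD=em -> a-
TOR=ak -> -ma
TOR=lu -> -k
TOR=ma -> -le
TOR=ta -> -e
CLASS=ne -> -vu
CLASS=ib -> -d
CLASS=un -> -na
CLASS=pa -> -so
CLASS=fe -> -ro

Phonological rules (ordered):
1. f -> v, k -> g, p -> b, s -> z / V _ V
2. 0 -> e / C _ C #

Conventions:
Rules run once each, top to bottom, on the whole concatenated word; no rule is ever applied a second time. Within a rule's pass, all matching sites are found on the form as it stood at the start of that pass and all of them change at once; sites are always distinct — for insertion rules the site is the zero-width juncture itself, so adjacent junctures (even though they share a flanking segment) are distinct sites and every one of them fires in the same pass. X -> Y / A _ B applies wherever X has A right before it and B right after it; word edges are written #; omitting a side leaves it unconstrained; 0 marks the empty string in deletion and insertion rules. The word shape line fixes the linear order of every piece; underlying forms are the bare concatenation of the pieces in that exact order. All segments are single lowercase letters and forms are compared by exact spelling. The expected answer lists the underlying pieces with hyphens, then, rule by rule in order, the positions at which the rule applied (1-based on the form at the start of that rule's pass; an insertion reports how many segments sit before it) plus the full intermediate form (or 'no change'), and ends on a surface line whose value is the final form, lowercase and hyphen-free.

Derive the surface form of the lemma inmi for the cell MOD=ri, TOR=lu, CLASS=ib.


underlying: paf-inmi-d-k
1. f -> v, k -> g, p -> b, s -> z / V _ V: fires at position(s) 3: pavinmidk
2. 0 -> e / C _ C #: inserts after position(s) 8: pavinmidek
surface: pavinmidek


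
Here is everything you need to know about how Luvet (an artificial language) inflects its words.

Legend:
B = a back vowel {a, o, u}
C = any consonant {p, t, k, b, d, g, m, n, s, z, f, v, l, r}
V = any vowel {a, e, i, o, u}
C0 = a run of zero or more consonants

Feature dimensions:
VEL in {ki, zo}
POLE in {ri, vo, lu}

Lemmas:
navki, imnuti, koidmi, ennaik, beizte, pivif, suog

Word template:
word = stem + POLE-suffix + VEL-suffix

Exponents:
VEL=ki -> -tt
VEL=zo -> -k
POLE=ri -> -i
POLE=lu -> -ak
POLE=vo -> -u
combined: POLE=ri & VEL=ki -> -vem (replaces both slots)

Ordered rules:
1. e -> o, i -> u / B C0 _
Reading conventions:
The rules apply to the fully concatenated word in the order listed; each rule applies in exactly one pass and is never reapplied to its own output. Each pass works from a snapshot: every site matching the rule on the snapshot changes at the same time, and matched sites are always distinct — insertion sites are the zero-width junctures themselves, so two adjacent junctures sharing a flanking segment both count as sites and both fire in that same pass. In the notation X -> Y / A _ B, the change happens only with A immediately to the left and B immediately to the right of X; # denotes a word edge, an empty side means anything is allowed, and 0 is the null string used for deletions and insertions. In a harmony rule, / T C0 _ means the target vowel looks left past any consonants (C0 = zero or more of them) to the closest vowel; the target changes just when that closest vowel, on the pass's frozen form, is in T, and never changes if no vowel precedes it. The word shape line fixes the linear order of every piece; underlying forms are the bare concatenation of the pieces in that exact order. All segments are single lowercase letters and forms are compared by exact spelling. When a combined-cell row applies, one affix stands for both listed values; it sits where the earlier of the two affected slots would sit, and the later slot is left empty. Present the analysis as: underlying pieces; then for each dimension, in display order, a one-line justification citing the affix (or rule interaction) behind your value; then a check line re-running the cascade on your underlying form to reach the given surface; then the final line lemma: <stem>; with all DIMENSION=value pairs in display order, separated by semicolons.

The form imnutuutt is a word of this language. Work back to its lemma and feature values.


underlying: imnuti-u-tt
VEL=ki - signalled by the affix -tt
POLE=vo - signalled by the affix -u
check: imnutiutt -> imnutuutt
lemma: imnuti; VEL=ki; POLE=vo


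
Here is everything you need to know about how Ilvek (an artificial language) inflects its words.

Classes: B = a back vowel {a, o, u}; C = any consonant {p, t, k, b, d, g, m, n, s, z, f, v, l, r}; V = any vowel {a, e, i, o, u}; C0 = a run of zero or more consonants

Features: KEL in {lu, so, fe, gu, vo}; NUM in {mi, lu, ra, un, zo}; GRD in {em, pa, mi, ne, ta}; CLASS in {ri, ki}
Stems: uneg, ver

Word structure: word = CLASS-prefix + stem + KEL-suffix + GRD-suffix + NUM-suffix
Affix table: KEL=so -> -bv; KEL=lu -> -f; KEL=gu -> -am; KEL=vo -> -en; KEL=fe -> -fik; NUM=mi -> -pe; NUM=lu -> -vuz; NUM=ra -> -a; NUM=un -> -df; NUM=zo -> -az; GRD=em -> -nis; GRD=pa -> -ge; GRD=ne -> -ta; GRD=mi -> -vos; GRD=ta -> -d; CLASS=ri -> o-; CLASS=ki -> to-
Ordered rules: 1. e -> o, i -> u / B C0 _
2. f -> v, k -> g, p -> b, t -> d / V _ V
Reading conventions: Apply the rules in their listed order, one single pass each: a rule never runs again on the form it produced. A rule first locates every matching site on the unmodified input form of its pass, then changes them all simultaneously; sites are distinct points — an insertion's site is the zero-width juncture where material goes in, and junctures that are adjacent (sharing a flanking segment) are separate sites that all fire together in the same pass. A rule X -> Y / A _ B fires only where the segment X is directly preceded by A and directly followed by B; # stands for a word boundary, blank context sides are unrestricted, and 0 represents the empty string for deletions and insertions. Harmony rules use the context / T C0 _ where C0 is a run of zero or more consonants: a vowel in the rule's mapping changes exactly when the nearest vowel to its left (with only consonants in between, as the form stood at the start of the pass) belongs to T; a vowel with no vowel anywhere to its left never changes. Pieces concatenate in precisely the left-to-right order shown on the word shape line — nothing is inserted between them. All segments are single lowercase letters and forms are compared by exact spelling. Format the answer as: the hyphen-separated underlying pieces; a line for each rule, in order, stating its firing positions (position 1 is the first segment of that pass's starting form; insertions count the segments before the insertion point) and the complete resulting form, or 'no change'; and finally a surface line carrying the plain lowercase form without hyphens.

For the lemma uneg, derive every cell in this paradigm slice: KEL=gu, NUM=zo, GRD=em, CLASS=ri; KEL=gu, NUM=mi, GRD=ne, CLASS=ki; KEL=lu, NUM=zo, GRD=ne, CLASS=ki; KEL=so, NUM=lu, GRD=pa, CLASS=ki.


cell KEL=gu, NUM=zo, GRD=em, CLASS=ri:
underlying: o-uneg-am-nis-az
1. e -> o, i -> u / B C0 _: fires at position(s) 4, 9: ounogamnusaz
2. f -> v, k -> g, p -> b, t -> d / V _ V: no change
surface: ounogamnusaz

cell KEL=gu, NUM=mi, GRD=ne, CLASS=ki:
underlying: to-uneg-am-ta-pe
1. e -> o, i -> u / B C0 _: fires at position(s) 5, 12: tounogamtapo
2. f -> v, k -> g, p -> b, t -> d / V _ V: fires at position(s) 11: tounogamtabo
surface: tounogamtabo

cell KEL=lu, NUM=zo, GRD=ne, CLASS=ki:
underlying: to-uneg-f-ta-az
1. e -> o, i -> u / B C0 _: fires at position(s) 5: tounogftaaz
2. f -> v, k -> g, p -> b, t -> d / V _ V: no change
surface: tounogftaaz

cell KEL=so, NUM=lu, GRD=pa, CLASS=ki:
underlying: to-uneg-bv-ge-vuz
1. e -> o, i -> u / B C0 _: fires at position(s) 5: tounogbvgevuz
2. f -> v, k -> g, p -> b, t -> d / V _ V: no change
surface: tounogbvgevuz


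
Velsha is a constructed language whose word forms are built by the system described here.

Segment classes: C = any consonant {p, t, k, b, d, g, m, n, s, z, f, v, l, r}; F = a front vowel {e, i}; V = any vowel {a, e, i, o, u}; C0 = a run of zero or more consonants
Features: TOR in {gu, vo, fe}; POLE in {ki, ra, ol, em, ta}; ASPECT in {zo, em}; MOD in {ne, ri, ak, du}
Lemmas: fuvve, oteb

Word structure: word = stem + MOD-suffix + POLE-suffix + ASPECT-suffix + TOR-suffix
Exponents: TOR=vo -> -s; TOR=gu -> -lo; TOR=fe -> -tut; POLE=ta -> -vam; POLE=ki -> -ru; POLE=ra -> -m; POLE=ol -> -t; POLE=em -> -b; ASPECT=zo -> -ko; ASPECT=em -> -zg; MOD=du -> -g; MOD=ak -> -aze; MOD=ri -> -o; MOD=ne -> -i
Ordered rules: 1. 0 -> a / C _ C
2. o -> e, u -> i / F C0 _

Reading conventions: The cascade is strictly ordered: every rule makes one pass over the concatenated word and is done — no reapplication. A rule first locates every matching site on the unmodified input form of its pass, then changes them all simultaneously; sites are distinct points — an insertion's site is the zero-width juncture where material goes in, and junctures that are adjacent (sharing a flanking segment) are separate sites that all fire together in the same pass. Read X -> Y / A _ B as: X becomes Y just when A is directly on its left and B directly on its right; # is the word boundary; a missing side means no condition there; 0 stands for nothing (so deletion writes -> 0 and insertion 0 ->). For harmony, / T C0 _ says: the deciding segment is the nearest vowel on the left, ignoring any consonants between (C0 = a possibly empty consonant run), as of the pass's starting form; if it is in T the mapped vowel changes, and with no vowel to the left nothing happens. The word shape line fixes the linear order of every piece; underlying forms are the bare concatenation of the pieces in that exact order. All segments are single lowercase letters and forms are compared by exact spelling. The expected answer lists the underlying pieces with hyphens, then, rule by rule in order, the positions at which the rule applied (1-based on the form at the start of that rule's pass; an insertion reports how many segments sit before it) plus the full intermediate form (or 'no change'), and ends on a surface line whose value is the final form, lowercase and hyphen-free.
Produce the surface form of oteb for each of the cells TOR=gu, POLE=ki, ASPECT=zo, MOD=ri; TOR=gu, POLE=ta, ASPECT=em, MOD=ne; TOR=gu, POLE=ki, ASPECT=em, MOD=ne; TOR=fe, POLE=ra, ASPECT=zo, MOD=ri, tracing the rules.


cell TOR=gu, POLE=ki, ASPECT=zo, MOD=ri:
underlying: oteb-o-ru-ko-lo
1. 0 -> a / C _ C: no change
2. o -> e, u -> i / F C0 _: fires at position(s) 5: oteberukolo
surface: oteberukolo

cell TOR=gu, POLE=ta, ASPECT=em, MOD=ne:
underlying: oteb-i-vam-zg-lo
1. 0 -> a / C _ C: inserts after position(s) 8, 9, 10: otebivamazagalo
2. o -> e, u -> i / F C0 _: no change
surface: otebivamazagalo

cell TOR=gu, POLE=ki, ASPECT=em, MOD=ne:
underlying: oteb-i-ru-zg-lo
1. 0 -> a / C _ C: inserts after position(s) 8, 9: otebiruzagalo
2. o -> e, u -> i / F C0 _: fires at position(s) 7: otebirizagalo
surface: otebirizagalo

cell TOR=fe, POLE=ra, ASPECT=zo, MOD=ri:
underlying: oteb-o-m-ko-tut
1. 0 -> a / C _ C: inserts after position(s) 6: otebomakotut
2. o -> e, u -> i / F C0 _: fires at position(s) 5: otebemakotut
surface: otebemakotut


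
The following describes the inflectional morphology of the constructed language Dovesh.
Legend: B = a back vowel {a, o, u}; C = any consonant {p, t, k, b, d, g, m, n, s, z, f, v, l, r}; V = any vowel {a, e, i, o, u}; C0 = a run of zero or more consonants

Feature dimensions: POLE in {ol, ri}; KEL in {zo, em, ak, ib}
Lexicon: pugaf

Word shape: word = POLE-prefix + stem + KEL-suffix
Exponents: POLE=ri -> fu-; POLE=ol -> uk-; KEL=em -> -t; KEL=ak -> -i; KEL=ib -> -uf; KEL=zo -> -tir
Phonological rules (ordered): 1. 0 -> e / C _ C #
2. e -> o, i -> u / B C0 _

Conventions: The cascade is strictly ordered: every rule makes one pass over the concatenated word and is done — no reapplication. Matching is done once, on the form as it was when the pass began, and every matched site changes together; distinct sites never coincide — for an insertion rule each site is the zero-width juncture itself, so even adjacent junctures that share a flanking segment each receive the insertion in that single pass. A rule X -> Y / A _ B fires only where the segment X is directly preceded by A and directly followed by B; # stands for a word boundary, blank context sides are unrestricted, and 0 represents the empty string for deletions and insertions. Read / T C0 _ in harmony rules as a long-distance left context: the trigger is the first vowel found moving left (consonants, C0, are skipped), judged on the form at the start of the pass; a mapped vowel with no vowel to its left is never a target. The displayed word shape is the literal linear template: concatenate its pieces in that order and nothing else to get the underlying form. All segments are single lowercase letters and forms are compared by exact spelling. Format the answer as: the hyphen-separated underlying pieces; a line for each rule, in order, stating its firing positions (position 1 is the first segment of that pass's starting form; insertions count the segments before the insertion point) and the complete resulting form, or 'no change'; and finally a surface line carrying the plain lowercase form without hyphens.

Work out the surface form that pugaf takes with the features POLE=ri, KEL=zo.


underlying: fu-pugaf-tir
1. 0 -> e / C _ C #: no change
2. e -> o, i -> u / B C0 _: fires at position(s) 9: fupugaftur
surface: fupugaftur


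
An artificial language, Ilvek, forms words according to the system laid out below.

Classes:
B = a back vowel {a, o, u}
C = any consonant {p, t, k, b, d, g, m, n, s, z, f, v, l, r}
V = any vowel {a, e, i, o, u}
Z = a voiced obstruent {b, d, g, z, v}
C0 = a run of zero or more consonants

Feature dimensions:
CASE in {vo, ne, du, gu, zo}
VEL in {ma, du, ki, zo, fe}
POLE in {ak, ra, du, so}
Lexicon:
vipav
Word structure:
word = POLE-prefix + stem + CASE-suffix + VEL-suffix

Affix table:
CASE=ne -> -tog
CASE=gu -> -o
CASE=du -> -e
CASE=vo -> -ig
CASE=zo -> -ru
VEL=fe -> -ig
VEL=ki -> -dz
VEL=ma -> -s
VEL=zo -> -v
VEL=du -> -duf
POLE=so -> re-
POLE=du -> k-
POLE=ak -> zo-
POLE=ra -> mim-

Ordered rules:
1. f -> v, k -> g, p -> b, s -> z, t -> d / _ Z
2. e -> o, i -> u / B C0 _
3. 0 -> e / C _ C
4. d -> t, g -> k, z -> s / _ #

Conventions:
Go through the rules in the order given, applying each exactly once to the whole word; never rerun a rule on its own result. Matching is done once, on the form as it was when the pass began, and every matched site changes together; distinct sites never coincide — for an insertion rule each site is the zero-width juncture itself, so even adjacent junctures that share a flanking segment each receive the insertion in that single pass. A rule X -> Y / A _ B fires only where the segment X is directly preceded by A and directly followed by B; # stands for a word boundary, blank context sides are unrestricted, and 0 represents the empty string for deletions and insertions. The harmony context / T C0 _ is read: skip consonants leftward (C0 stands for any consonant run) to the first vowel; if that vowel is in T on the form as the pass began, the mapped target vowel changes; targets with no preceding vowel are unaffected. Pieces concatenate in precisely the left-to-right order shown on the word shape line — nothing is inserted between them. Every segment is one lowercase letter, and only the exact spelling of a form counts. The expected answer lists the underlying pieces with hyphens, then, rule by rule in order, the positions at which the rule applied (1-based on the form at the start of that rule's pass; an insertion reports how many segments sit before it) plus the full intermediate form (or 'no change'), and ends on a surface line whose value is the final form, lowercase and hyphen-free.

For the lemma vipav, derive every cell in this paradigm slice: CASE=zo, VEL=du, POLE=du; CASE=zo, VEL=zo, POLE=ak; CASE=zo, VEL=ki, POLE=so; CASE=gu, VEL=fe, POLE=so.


cell CASE=zo, VEL=du, POLE=du:
underlying: k-vipav-ru-duf
1. f -> v, k -> g, p -> b, s -> z, t -> d / _ Z: fires at position(s) 1: gvipavruduf
2. e -> o, i -> u / B C0 _: no change
3. 0 -> e / C _ C: inserts after position(s) 1, 6: gevipaveruduf
4. d -> t, g -> k, z -> s / _ #: no change
surface: gevipaveruduf

cell CASE=zo, VEL=zo, POLE=ak:
underlying: zo-vipav-ru-v
1. f -> v, k -> g, p -> b, s -> z, t -> d / _ Z: no change
2. e -> o, i -> u / B C0 _: fires at position(s) 4: zovupavruv
3. 0 -> e / C _ C: inserts after position(s) 7: zovupaveruv
4. d -> t, g -> k, z -> s / _ #: no change
surface: zovupaveruv

cell CASE=zo, VEL=ki, POLE=so:
underlying: re-vipav-ru-dz
1. f -> v, k -> g, p -> b, s -> z, t -> d / _ Z: no change
2. e -> o, i -> u / B C0 _: no change
3. 0 -> e / C _ C: inserts after position(s) 7, 10: revipaverudez
4. d -> t, g -> k, z -> s / _ #: fires at position(s) 13: revipaverudes
surface: revipaverudes

cell CASE=gu, VEL=fe, POLE=so:
underlying: re-vipav-o-ig
1. f -> v, k -> g, p -> b, s -> z, t -> d / _ Z: no change
2. e -> o, i -> u / B C0 _: fires at position(s) 9: revipavoug
3. 0 -> e / C _ C: no change
4. d -> t, g -> k, z -> s / _ #: fires at position(s) 10: revipavouk
surface: revipavouk


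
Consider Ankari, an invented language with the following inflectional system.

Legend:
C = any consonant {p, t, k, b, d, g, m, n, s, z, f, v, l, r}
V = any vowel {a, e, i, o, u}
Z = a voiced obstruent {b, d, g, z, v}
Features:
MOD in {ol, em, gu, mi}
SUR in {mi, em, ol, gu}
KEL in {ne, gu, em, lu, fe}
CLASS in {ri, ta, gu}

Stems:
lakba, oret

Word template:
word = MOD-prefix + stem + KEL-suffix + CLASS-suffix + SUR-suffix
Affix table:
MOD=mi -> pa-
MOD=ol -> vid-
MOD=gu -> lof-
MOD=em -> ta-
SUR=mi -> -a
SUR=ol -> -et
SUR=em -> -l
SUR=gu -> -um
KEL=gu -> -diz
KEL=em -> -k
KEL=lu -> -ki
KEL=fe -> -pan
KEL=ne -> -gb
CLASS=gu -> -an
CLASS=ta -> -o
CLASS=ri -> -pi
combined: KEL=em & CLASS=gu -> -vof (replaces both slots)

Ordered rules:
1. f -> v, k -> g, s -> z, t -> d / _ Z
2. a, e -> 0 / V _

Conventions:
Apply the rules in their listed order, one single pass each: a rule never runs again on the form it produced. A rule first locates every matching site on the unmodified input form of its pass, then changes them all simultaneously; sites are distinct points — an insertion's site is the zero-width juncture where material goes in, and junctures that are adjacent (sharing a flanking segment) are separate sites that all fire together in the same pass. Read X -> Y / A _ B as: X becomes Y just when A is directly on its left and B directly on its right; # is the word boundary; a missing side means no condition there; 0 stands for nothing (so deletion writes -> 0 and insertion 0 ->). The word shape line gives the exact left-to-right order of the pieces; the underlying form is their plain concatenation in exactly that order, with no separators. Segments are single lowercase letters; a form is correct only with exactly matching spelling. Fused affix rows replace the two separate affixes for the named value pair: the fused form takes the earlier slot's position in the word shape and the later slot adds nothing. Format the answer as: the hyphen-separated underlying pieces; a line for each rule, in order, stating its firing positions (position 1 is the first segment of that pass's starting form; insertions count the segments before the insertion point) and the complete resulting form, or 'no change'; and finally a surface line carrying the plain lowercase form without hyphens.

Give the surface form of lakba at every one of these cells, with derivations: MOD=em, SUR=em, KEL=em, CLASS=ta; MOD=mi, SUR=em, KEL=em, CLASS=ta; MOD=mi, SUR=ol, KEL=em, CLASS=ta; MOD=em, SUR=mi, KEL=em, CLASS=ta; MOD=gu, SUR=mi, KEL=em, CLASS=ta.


cell MOD=em, SUR=em, KEL=em, CLASS=ta:
underlying: ta-lakba-k-o-l
1. f -> v, k -> g, s -> z, t -> d / _ Z: fires at position(s) 5: talagbakol
2. a, e -> 0 / V _: no change
surface: talagbakol

cell MOD=mi, SUR=em, KEL=em, CLASS=ta:
underlying: pa-lakba-k-o-l
1. f -> v, k -> g, s -> z, t -> d / _ Z: fires at position(s) 5: palagbakol
2. a, e -> 0 / V _: no change
surface: palagbakol

cell MOD=mi, SUR=ol, KEL=em, CLASS=ta:
underlying: pa-lakba-k-o-et
1. f -> v, k -> g, s -> z, t -> d / _ Z: fires at position(s) 5: palagbakoet
2. a, e -> 0 / V _: fires at position(s) 10: palagbakot
surface: palagbakot

cell MOD=em, SUR=mi, KEL=em, CLASS=ta:
underlying: ta-lakba-k-o-a
1. f -> v, k -> g, s -> z, t -> d / _ Z: fires at position(s) 5: talagbakoa
2. a, e -> 0 / V _: fires at position(s) 10: talagbako
surface: talagbako

cell MOD=gu, SUR=mi, KEL=em, CLASS=ta:
underlying: lof-lakba-k-o-a
1. f -> v, k -> g, s -> z, t -> d / _ Z: fires at position(s) 6: loflagbakoa
2. a, e -> 0 / V _: fires at position(s) 11: loflagbako
surface: loflagbako


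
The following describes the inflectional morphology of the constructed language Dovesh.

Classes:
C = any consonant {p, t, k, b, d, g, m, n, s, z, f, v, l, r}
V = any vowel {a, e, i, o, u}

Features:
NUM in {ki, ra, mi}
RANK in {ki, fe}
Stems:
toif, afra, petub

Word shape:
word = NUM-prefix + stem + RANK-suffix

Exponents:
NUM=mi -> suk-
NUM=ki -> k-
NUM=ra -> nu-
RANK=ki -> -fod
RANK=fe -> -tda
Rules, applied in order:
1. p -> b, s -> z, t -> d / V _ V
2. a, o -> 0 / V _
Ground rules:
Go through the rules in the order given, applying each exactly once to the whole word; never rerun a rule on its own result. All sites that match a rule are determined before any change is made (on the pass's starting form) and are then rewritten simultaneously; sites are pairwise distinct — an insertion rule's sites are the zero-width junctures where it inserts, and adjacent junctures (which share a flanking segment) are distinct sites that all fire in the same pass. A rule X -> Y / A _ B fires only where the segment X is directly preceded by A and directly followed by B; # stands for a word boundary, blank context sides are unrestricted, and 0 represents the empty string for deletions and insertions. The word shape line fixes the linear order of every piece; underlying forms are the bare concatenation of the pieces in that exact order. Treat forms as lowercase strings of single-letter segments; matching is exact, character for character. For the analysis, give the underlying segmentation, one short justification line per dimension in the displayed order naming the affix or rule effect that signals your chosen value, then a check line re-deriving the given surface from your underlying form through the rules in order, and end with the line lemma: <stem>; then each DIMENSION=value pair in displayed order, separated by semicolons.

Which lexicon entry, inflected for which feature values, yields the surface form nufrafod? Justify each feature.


underlying: nu-afra-fod
NUM=ra - signalled by the affix nu-
RANK=ki - signalled by the affix -fod
check: nuafrafod -> nuafrafod -> nufrafod
lemma: afra; NUM=ra; RANK=ki


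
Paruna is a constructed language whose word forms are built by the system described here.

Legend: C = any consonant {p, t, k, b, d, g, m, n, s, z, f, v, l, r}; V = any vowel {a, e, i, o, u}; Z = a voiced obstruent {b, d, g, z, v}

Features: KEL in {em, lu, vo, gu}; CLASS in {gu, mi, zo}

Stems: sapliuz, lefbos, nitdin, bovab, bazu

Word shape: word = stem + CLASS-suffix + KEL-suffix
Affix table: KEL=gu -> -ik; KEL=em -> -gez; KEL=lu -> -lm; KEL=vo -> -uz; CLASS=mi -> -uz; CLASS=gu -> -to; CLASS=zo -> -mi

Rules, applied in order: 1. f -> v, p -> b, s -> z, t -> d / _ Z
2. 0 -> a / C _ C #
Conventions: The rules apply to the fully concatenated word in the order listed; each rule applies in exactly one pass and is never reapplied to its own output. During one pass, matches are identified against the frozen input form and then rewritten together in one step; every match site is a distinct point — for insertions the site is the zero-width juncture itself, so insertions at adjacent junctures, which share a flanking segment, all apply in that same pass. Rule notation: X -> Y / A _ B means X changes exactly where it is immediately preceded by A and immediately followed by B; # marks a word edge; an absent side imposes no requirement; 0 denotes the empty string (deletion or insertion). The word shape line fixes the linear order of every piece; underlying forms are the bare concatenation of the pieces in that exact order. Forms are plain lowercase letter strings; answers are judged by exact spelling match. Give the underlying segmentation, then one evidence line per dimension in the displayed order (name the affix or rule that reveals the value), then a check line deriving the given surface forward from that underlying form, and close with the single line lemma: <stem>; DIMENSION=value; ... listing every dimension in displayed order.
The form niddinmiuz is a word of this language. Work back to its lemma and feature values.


underlying: nitdin-mi-uz
KEL=vo - signalled by the affix -uz
CLASS=zo - signalled by the affix -mi
check: nitdinmiuz -> niddinmiuz -> niddinmiuz
lemma: nitdin; KEL=vo; CLASS=zo


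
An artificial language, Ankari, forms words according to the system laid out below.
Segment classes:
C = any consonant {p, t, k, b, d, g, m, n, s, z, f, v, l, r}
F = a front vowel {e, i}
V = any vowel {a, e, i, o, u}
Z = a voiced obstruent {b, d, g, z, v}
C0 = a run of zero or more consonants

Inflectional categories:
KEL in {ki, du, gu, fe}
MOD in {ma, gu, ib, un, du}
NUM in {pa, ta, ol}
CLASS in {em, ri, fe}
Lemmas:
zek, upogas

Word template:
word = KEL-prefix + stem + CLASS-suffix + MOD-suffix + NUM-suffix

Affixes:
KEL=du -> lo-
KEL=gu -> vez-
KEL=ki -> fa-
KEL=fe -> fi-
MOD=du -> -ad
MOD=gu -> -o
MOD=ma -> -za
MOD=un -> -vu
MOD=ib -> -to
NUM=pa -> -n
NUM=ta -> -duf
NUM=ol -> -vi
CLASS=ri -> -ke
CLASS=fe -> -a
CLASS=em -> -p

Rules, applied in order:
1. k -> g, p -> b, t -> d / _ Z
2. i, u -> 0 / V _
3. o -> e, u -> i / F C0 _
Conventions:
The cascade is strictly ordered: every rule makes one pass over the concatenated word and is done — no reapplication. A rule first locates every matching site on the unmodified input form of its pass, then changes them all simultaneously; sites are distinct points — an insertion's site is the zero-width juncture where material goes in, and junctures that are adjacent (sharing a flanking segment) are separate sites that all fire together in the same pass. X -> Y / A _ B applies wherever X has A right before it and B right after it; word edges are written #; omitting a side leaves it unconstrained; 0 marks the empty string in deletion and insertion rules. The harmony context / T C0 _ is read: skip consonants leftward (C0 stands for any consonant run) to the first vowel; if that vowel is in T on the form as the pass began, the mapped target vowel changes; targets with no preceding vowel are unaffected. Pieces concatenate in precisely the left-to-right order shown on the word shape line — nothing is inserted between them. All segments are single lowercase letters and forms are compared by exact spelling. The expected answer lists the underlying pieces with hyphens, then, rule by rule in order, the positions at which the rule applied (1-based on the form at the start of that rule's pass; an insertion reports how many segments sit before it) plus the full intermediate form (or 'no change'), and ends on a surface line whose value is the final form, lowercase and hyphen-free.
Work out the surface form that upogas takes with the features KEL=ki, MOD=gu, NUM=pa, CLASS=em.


underlying: fa-upogas-p-o-n
1. k -> g, p -> b, t -> d / _ Z: no change
2. i, u -> 0 / V _: fires at position(s) 3: fapogaspon
3. o -> e, u -> i / F C0 _: no change
surface: fapogaspon


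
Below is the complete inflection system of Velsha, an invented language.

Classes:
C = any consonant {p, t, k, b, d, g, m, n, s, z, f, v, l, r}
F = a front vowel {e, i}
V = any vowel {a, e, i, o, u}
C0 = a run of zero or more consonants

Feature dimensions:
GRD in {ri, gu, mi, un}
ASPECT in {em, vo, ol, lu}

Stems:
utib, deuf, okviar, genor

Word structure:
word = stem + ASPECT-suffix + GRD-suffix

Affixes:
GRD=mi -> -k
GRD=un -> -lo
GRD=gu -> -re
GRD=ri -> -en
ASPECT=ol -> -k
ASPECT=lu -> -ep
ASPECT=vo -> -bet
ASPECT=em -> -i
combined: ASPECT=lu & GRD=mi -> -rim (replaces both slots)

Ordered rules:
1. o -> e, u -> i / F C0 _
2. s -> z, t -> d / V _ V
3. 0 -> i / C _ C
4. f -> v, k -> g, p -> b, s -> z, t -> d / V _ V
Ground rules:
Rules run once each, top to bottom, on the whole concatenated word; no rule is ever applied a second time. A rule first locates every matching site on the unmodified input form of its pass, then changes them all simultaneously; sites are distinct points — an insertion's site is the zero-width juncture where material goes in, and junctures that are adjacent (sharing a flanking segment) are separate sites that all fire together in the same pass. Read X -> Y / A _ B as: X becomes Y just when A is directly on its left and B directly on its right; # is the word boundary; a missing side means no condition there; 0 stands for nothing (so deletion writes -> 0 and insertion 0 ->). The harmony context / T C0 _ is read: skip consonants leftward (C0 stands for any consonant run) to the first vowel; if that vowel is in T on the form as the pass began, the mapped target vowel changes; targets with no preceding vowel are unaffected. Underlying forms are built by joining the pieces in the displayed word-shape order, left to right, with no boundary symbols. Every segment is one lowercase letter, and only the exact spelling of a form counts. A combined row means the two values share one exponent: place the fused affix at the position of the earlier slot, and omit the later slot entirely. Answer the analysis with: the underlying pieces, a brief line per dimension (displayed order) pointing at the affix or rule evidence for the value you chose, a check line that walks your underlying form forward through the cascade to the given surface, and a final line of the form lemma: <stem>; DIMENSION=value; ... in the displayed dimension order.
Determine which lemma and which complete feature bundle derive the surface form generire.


underlying: genor-i-re
GRD=gu - signalled by the affix -re
ASPECT=em - signalled by the affix -i
check: genorire -> generire -> generire -> generire -> generire
lemma: genor; GRD=gu; ASPECT=em


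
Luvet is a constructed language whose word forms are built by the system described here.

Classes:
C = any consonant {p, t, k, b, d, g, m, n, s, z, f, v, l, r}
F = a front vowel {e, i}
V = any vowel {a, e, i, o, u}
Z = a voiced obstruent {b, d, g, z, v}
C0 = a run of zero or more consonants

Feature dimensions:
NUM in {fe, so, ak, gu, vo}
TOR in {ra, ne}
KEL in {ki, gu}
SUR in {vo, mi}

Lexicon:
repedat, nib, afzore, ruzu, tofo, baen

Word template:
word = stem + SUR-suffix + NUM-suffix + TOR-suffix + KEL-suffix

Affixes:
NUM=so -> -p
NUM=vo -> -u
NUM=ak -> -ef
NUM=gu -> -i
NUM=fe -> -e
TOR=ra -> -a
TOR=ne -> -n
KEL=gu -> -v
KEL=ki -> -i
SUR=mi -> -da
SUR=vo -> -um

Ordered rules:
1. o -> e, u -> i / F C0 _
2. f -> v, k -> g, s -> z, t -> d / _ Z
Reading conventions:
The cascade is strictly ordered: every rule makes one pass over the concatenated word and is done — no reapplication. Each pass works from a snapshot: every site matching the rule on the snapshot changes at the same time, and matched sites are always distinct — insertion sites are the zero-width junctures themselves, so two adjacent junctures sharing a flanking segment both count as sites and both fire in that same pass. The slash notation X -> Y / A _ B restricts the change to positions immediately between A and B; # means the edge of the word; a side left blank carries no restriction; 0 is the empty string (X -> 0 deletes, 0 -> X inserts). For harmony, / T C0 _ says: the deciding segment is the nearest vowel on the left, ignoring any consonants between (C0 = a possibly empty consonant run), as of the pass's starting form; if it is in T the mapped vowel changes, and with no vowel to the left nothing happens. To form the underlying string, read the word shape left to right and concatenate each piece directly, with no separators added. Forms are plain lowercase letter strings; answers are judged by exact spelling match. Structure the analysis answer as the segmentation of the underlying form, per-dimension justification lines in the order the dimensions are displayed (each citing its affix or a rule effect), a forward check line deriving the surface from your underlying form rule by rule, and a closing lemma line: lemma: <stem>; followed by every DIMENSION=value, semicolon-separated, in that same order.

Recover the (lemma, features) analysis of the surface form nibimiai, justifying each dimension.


underlying: nib-um-i-a-i
NUM=gu - signalled by the affix -i
TOR=ra - signalled by the affix -a
KEL=ki - signalled by the affix -i
SUR=vo - signalled by the affix -um
check: nibumiai -> nibimiai -> nibimiai
lemma: nib; NUM=gu; TOR=ra; KEL=ki; SUR=vo


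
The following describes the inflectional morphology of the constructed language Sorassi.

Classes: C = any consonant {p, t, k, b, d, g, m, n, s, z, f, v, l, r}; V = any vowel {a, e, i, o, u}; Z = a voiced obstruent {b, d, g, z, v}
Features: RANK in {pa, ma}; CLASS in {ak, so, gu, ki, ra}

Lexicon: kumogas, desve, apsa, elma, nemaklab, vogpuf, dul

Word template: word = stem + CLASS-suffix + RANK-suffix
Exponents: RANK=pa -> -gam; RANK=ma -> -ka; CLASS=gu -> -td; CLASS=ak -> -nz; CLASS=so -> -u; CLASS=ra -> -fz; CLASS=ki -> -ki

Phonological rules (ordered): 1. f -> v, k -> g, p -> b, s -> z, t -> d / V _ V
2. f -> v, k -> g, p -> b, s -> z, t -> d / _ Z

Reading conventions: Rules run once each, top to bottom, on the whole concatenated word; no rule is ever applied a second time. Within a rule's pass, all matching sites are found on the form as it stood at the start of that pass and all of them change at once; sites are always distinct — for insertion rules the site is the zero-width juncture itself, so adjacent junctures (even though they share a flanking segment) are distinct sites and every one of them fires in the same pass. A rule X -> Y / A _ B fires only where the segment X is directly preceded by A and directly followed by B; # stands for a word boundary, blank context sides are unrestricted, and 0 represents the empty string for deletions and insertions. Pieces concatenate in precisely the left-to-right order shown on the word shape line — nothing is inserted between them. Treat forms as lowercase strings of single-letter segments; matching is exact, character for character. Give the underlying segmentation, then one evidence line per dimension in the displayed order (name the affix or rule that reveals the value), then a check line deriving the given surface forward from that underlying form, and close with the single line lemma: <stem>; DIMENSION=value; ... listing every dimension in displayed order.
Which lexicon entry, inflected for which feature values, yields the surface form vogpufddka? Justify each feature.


underlying: vogpuf-td-ka
RANK=ma - signalled by the affix -ka
CLASS=gu - signalled by the affix -td
check: vogpuftdka -> vogpuftdka -> vogpufddka
lemma: vogpuf; RANK=ma; CLASS=gu


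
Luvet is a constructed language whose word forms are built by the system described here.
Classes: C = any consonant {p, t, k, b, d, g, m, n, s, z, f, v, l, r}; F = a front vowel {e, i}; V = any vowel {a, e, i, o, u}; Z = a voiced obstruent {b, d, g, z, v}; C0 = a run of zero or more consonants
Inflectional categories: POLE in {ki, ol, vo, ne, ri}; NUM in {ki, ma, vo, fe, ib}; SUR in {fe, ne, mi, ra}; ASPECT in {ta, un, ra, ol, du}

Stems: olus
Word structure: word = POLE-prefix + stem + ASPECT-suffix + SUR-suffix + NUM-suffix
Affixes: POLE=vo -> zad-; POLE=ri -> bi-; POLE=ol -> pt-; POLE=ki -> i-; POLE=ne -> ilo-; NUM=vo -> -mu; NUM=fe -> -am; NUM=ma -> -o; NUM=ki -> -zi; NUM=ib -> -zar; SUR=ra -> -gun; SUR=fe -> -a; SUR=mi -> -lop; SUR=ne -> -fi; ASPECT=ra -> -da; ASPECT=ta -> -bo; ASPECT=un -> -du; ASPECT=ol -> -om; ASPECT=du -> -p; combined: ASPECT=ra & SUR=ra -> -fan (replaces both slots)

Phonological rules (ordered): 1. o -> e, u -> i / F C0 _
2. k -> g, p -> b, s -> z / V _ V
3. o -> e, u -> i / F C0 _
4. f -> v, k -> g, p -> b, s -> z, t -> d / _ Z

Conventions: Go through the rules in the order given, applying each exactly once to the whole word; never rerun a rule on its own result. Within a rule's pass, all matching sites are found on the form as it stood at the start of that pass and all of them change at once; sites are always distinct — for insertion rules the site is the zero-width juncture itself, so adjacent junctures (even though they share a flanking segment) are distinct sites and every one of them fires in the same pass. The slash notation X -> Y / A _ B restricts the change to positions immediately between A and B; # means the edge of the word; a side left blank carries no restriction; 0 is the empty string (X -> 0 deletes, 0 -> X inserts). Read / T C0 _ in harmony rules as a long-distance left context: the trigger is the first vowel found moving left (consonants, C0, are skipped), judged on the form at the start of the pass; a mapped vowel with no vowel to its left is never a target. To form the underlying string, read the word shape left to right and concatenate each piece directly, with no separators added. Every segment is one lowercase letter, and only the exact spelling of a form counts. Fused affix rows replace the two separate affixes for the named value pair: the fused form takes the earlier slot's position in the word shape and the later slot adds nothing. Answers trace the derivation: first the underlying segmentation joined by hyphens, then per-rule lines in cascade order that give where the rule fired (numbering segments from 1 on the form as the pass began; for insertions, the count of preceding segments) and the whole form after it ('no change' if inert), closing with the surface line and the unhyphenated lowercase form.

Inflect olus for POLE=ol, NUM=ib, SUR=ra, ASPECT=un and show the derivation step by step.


underlying: pt-olus-du-gun-zar
1. o -> e, u -> i / F C0 _: no change
2. k -> g, p -> b, s -> z / V _ V: no change
3. o -> e, u -> i / F C0 _: no change
4. f -> v, k -> g, p -> b, s -> z, t -> d / _ Z: fires at position(s) 6: ptoluzdugunzar
surface: ptoluzdugunzar


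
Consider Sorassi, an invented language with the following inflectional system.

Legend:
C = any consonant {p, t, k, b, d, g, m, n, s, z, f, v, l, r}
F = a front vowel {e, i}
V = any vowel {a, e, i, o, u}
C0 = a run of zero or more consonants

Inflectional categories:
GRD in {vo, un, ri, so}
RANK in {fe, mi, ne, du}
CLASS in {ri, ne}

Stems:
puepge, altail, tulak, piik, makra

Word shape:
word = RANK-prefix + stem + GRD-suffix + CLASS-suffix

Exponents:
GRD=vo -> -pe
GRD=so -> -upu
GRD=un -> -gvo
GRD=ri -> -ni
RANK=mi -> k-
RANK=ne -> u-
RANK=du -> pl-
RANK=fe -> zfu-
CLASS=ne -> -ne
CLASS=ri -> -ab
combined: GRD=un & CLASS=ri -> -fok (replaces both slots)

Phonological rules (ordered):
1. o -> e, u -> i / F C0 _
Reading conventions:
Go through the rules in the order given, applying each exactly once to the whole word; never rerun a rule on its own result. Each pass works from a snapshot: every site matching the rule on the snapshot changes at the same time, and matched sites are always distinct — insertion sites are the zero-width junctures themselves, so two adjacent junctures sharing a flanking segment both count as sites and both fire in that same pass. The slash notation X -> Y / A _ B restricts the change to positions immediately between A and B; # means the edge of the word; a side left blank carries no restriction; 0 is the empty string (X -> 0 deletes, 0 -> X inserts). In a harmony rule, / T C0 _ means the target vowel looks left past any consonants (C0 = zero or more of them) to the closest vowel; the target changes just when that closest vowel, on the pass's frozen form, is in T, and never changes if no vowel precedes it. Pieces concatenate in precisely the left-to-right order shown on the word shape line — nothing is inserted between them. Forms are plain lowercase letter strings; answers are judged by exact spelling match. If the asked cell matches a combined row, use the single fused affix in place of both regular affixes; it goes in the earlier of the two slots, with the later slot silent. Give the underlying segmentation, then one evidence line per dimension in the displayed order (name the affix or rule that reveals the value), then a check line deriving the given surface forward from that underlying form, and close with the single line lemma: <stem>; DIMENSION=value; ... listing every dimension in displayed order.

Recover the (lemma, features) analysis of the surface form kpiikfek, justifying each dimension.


underlying: k-piik-fok
GRD=un - signalled by the combined affix row
RANK=mi - signalled by the affix k-
CLASS=ri - signalled by the combined affix row
check: kpiikfok -> kpiikfek
lemma: piik; GRD=un; RANK=mi; CLASS=ri
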